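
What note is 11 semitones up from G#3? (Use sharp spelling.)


G#3: chromatic position 8 in octave 3 → absolute = 3×12 + 8 = 44
Transpose up 11: 44 + 11 = 55
55 = 4×12 + 7 → G in octave 4
Result = G4


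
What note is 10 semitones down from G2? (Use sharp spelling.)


Let's work it out.
G2: chromatic position 7 in octave 2 → absolute = 2×12 + 7 = 31
Transpose down 10: 31 - 10 = 21
21 = 1×12 + 9 → A in octave 1
Result = A1


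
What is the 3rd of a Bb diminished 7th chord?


Let's work it out.
Diminished 7th chord = root + minor 3rd + diminished 5th + diminished 7th
Seventh chords stack in thirds, so the letter names are B-D-F-A
Root: Bb
Minor 3rd above Bb: Db
Diminished 5th above Bb: Fb
Diminished 7th above Bb: Abb
The 3rd = Db


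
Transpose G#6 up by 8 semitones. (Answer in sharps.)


G#6: chromatic position 8 in octave 6 → absolute = 6×12 + 8 = 80
Transpose up 8: 80 + 8 = 88
88 = 7×12 + 4 → E in octave 7
Result = E7


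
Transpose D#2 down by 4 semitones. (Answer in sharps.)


Step by step:
D#2: chromatic position 3 in octave 2 → absolute = 2×12 + 3 = 27
Transpose down 4: 27 - 4 = 23
23 = 1×12 + 11 → B in octave 1
Result = B1


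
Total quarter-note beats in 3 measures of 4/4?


Reasoning:
Time signature 4/4: the bottom number 4 means the quarter note gets one count
The top number 4 means 4 quarter-note beats per measure
Total = 4 × 3 measures
= 12 quarter-note beats


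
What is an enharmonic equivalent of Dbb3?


Let's work it out.
Enharmonic notes sound the same pitch but are spelled with different letter names
Dbb and C name the same pitch class
= C3


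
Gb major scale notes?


Step by step:
Major scale pattern: W-W-H-W-W-W-H (2-2-1-2-2-2-1 semitones)
Starting from Gb:
  Gb + 2 semitones → Ab
  Ab + 2 semitones → Bb
  Bb + 1 semitone → Cb
  Cb + 2 semitones → Db
  Db + 2 semitones → Eb
  Eb + 2 semitones → F
  F + 1 semitone → Gb
Scale = Gb Ab Bb Cb Db Eb F


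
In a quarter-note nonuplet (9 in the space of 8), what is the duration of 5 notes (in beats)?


Let's work it out.
Nonuplet: 9 notes occupy the space of 8 quarter notes
Space = 8 × 1 = 8 beats
Each nonuplet note = 8 / 9 = 8/9 beats
5 notes = 5 × 8/9 = 40/9
= 40/9 beats


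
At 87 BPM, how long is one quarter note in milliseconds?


One quarter-note beat = 60000 / BPM = 60000 / 87 ms
Duration = 60000 / 87
= 689.7 ms


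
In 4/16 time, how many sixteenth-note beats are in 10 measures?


Let's work it out.
Time signature 4/16: the bottom number 16 means the sixteenth note gets one count
The top number 4 means 4 sixteenth-note beats per measure
Total = 4 × 10 measures
= 40 sixteenth-note beats


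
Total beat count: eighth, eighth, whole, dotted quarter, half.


Beat values:
  eighth = 0.5 beats
  eighth = 0.5 beats
  whole = 4 beats
  dotted quarter = 1.5 beats
  half = 2 beats
Sum = 0.5 + 0.5 + 4 + 1.5 + 2
= 8.5 beats


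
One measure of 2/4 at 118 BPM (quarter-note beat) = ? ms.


Quarter-note beat duration = 60000 / 118 ms
Beats per measure (2/4) = 2
One measure = 2 × 60000 / 118 = 120000 / 118 ms
= 1016.9 ms


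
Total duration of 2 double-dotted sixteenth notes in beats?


Solution.
Base sixteenth note = 1/4 beats
Dot 1 adds half the previous value: +1/8
Dot 2 adds half the previous value: +1/16
One double-dotted sixteenth = 1/4 + 1/8 + 1/16 = 7/16
2 of them = 2 × 7/16 = 7/8
= 7/8 beats


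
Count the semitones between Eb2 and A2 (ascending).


Reasoning:
Absolute semitone position = octave×12 + chromatic position
Eb2: 2×12 + 3 = 27
A2: 2×12 + 9 = 33
Difference = 33 - 27 = 6
= 6 semitones


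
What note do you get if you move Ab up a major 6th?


Let's work it out.
major 6th: 6 letter names, 9 semitones
Letter: A + 5 → F
Pitch: Ab + 9 semitones, spelled as an F → F
= F


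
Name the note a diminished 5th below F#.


Working:
A 5th spans 5 letter names, so from F we land on B
A diminished 5th = 6 semitones below F#
Spell B at that pitch: B#
= B#


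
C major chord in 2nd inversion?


Let's work it out.
Root position: C E G
2nd inversion: move root and 3rd up an octave
Bass note: G
Notes (bottom to top) = G C E


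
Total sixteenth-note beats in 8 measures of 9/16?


Working:
Time signature 9/16: the bottom number 16 means the sixteenth note gets one count
The top number 9 means 9 sixteenth-note beats per measure
Total = 9 × 8 measures
= 72 sixteenth-note beats


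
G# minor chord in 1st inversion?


Root position: G# B D#
1st inversion: move root up an octave
Bass note: B
Notes (bottom to top) = B D# G#


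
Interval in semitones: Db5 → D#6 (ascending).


Absolute semitone position = octave×12 + chromatic position
Db5: 5×12 + 1 = 61
D#6: 6×12 + 3 = 75
Difference = 75 - 61 = 14
= 14 semitones


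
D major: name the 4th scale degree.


Let's work it out.
Major scale pattern: W-W-H-W-W-W-H (2-2-1-2-2-2-1 semitones)
Starting from D:
  D + 2 semitones → E
  E + 2 semitones → F#
  F# + 1 semitone → G
  G + 2 semitones → A
  A + 2 semitones → B
  B + 2 semitones → C#
  C# + 1 semitone → D
Scale: D E F# G A B C#
Degree 4 = G


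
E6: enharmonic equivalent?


Step by step:
Enharmonic notes sound the same pitch but are spelled with different letter names
E and Fb name the same pitch class
= Fb6


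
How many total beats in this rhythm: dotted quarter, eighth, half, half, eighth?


Step by step:
Beat values:
  dotted quarter = 1.5 beats
  eighth = 0.5 beats
  half = 2 beats
  half = 2 beats
  eighth = 0.5 beats
Sum = 1.5 + 0.5 + 2 + 2 + 0.5
= 6.5 beats


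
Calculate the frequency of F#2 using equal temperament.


Solution.
f = 440 × 2^(n/12) where n = semitones from A4
F#2: -27 semitones from A4
f = 440 × 2^(-27/12)
f = 92.50 Hz


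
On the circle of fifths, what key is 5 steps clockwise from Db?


Reasoning:
Each clockwise step on the circle of fifths moves up a perfect 5th
From Db: Db → Ab → Eb → Bb → F → C
= C


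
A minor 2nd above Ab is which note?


Working:
A 2nd spans 2 letter names, so from A we land on B
A minor 2nd = 1 semitone above Ab
Spell B at that pitch: Bbb
= Bbb


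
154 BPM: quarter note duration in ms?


Reasoning:
One quarter-note beat = 60000 / BPM = 60000 / 154 ms
Duration = 60000 / 154
= 389.6 ms


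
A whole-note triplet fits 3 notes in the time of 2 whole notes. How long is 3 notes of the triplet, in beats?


Step by step:
Triplet: 3 notes occupy the space of 2 whole notes
Space = 2 × 4 = 8 beats
Each triplet note = 8 / 3 = 8/3 beats
3 notes = 3 × 8/3 = 8
= 8 beats


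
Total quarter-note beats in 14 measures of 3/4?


Time signature 3/4: the bottom number 4 means the quarter note gets one count
The top number 3 means 3 quarter-note beats per measure
Total = 3 × 14 measures
= 42 quarter-note beats


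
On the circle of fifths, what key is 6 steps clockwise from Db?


Let's work it out.
Each clockwise step on the circle of fifths moves up a perfect 5th
From Db: Db → Ab → Eb → Bb → F → C → G
= G


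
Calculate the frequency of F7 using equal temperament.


Let's work it out.
f = 440 × 2^(n/12) where n = semitones from A4
F7: 32 semitones from A4
f = 440 × 2^(32/12)
f = 2793.83 Hz


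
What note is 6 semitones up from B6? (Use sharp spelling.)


Solution.
B6: chromatic position 11 in octave 6 → absolute = 6×12 + 11 = 83
Transpose up 6: 83 + 6 = 89
89 = 7×12 + 5 → F in octave 7
Result = F7


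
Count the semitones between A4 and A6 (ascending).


Step by step:
Absolute semitone position = octave×12 + chromatic position
A4: 4×12 + 9 = 57
A6: 6×12 + 9 = 81
Difference = 81 - 57 = 24
= 24 semitones


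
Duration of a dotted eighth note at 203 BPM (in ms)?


One quarter-note beat = 60000 / BPM = 60000 / 203 ms
Dotted eighth note = 3/4 × quarter note
Duration = 3/4 × 60000 / 203 = 45000 / 203
= 221.7 ms


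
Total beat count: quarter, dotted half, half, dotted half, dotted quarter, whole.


Solution.
Beat values:
  quarter = 1 beat
  dotted half = 3 beats
  half = 2 beats
  dotted half = 3 beats
  dotted quarter = 1.5 beats
  whole = 4 beats
Sum = 1 + 3 + 2 + 3 + 1.5 + 4
= 14.5 beats


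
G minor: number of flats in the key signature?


Solution.
Flat minor keys: A(0), D(1), G(2), C(3), F(4), Bb(5), Eb(6), Ab(7)
G minor has 2 flats
Order of flats: Bb Eb Ab Db Gb Cb Fb → first 2: Bb, Eb
= 2 flats


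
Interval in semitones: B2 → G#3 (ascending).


Reasoning:
Absolute semitone position = octave×12 + chromatic position
B2: 2×12 + 11 = 35
G#3: 3×12 + 8 = 44
Difference = 44 - 35 = 9
= 9 semitones


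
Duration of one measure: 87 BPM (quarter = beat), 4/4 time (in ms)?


Reasoning:
Quarter-note beat duration = 60000 / 87 ms
Beats per measure (4/4) = 4
One measure = 4 × 60000 / 87 = 240000 / 87 ms
= 2758.6 ms


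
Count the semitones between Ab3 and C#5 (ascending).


Reasoning:
Absolute semitone position = octave×12 + chromatic position
Ab3: 3×12 + 8 = 44
C#5: 5×12 + 1 = 61
Difference = 61 - 44 = 17
= 17 semitones


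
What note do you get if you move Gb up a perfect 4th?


Let's work it out.
perfect 4th: 4 letter names, 5 semitones
Letter: G + 3 → C
Pitch: Gb + 5 semitones, spelled as a C → Cb
= Cb


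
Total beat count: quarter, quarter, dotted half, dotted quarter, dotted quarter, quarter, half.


Beat values:
  quarter = 1 beat
  quarter = 1 beat
  dotted half = 3 beats
  dotted quarter = 1.5 beats
  dotted quarter = 1.5 beats
  quarter = 1 beat
  half = 2 beats
Sum = 1 + 1 + 3 + 1.5 + 1.5 + 1 + 2
= 11 beats


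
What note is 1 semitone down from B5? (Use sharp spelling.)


Step by step:
B5: chromatic position 11 in octave 5 → absolute = 5×12 + 11 = 71
Transpose down 1: 71 - 1 = 70
70 = 5×12 + 10 → A# in octave 5
Result = A#5


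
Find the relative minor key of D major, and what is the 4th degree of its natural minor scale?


The relative minor shares the major's key signature and starts on its 6th degree
6th degree = a major 6th above the tonic; a major 6th above D is B
→ relative minor of D major is B minor
B natural minor scale: B C# D E F# G A
= B minor; 4th degree = E


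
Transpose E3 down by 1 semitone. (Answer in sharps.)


Working:
E3: chromatic position 4 in octave 3 → absolute = 3×12 + 4 = 40
Transpose down 1: 40 - 1 = 39
39 = 3×12 + 3 → D# in octave 3
Result = D#3


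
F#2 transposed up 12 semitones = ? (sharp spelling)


F#2: chromatic position 6 in octave 2 → absolute = 2×12 + 6 = 30
Transpose up 12: 30 + 12 = 42
42 = 3×12 + 6 → F# in octave 3
Result = F#3


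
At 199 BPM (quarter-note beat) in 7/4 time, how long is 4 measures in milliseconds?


Quarter-note beat duration = 60000 / 199 ms
Beats per measure (7/4) = 7
One measure = 7 × 60000 / 199 = 420000 / 199 ms
4 measures = 4 × 420000 / 199 = 1680000 / 199
= 8442.2 ms


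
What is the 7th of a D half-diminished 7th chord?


Solution.
Half-diminished 7th chord = root + minor 3rd + diminished 5th + minor 7th
Seventh chords stack in thirds, so the letter names are D-F-A-C
Root: D
Minor 3rd above D: F
Diminished 5th above D: Ab
Minor 7th above D: C
The 7th = C


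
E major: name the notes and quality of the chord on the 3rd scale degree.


Solution.
E major scale: E F# G# A B C# D#
Diatonic triad on degree 3 stacks scale notes 3, 5, 7: G# B D#
G#→B = 3 semitones; G#→D# = 7 semitones → minor triad
= G# B D# (minor)


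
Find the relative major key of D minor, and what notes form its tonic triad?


Let's work it out.
The relative major shares the key signature and is a minor 3rd above the minor tonic
A minor 3rd above D is F
→ relative major of D minor is F major
Tonic triad of F major = root + major 3rd + perfect 5th = F A C
= F major; triad = F A C


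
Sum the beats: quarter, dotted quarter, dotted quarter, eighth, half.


Beat values:
  quarter = 1 beat
  dotted quarter = 1.5 beats
  dotted quarter = 1.5 beats
  eighth = 0.5 beats
  half = 2 beats
Sum = 1 + 1.5 + 1.5 + 0.5 + 2
= 6.5 beats


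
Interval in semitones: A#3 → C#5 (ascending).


Working:
Absolute semitone position = octave×12 + chromatic position
A#3: 3×12 + 10 = 46
C#5: 5×12 + 1 = 61
Difference = 61 - 46 = 15
= 15 semitones


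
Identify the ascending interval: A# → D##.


Step by step:
Letter names: A → D spans 4 letter names → a 4th
Semitones: A# → D## = 6 half-steps
A 4th of 6 semitones is an augmented 4th
= augmented 4th


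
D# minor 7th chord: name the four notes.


Let's work it out.
Minor 7th chord = root + minor 3rd + perfect 5th + minor 7th
Seventh chords stack in thirds, so the letter names are D-F-A-C
Root: D#
Minor 3rd above D#: F#
Perfect 5th above D#: A#
Minor 7th above D#: C#
Chord = D# F# A# C#


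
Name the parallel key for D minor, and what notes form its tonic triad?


Reasoning:
Parallel keys share the same tonic but differ in mode
D minor → parallel is D major
Tonic triad of D major = D F# A
= D major; triad = D F# A


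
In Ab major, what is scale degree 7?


Major scale pattern: W-W-H-W-W-W-H (2-2-1-2-2-2-1 semitones)
Starting from Ab:
  Ab + 2 semitones → Bb
  Bb + 2 semitones → C
  C + 1 semitone → Db
  Db + 2 semitones → Eb
  Eb + 2 semitones → F
  F + 2 semitones → G
  G + 1 semitone → Ab
Scale: Ab Bb C Db Eb F G
Degree 7 = G


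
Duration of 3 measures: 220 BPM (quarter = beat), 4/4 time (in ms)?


Quarter-note beat duration = 60000 / 220 ms
Beats per measure (4/4) = 4
One measure = 4 × 60000 / 220 = 240000 / 220 ms
3 measures = 3 × 240000 / 220 = 720000 / 220
= 3272.7 ms


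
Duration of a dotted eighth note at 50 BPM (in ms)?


Solution.
One quarter-note beat = 60000 / BPM = 60000 / 50 ms
Dotted eighth note = 3/4 × quarter note
Duration = 3/4 × 60000 / 50 = 45000 / 50
= 900.0 ms


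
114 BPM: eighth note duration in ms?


Working:
One quarter-note beat = 60000 / BPM = 60000 / 114 ms
Eighth note = 1/2 × quarter note
Duration = 1/2 × 60000 / 114 = 30000 / 114
= 263.2 ms


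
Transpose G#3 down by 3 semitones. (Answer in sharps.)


G#3: chromatic position 8 in octave 3 → absolute = 3×12 + 8 = 44
Transpose down 3: 44 - 3 = 41
41 = 3×12 + 5 → F in octave 3
Result = F3


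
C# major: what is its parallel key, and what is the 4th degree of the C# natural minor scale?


Solution.
Parallel keys share the same tonic but differ in mode
C# major → parallel is C# minor
C# natural minor scale: C# D# E F# G# A B
= C# minor; 4th degree = F#


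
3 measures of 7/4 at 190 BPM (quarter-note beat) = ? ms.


Quarter-note beat duration = 60000 / 190 ms
Beats per measure (7/4) = 7
One measure = 7 × 60000 / 190 = 420000 / 190 ms
3 measures = 3 × 420000 / 190 = 1260000 / 190
= 6631.6 ms


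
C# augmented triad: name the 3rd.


Step by step:
Augmented triad = root + major 3rd (4 semitones) + augmented 5th (8 semitones)
A triad on C# stacks thirds, so the chord tones use letter names C-E-G
Root: C#
Major 3rd above C#: E#
Augmented 5th above C#: G##
The 3rd = E#


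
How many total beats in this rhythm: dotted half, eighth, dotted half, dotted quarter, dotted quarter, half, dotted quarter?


Working:
Beat values:
  dotted half = 3 beats
  eighth = 0.5 beats
  dotted half = 3 beats
  dotted quarter = 1.5 beats
  dotted quarter = 1.5 beats
  half = 2 beats
  dotted quarter = 1.5 beats
Sum = 3 + 0.5 + 3 + 1.5 + 1.5 + 2 + 1.5
= 13 beats


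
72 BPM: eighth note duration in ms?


Solution.
One quarter-note beat = 60000 / BPM = 60000 / 72 ms
Eighth note = 1/2 × quarter note
Duration = 1/2 × 60000 / 72 = 30000 / 72
= 416.7 ms


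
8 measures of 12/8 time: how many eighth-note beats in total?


Reasoning:
Time signature 12/8: the bottom number 8 means the eighth note gets one count
The top number 12 means 12 eighth-note beats per measure
Total = 12 × 8 measures
= 96 eighth-note beats


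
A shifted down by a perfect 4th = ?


Reasoning:
perfect 4th: 4 letter names, 5 semitones
Letter: A - 3 → E
Pitch: A - 5 semitones, spelled as an E → E
= E


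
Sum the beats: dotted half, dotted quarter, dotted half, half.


Beat values:
  dotted half = 3 beats
  dotted quarter = 1.5 beats
  dotted half = 3 beats
  half = 2 beats
Sum = 3 + 1.5 + 3 + 2
= 9.5 beats


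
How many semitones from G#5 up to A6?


Absolute semitone position = octave×12 + chromatic position
G#5: 5×12 + 8 = 68
A6: 6×12 + 9 = 81
Difference = 81 - 68 = 13
= 13 semitones


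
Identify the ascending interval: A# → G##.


Letter names: A → G spans 7 letter names → a 7th
Semitones: A# → G## = 11 half-steps
A 7th of 11 semitones is a major 7th
= major 7th


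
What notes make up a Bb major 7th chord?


Working:
Major 7th chord = root + major 3rd + perfect 5th + major 7th
Seventh chords stack in thirds, so the letter names are B-D-F-A
Root: Bb
Major 3rd above Bb: D
Perfect 5th above Bb: F
Major 7th above Bb: A
Chord = Bb D F A


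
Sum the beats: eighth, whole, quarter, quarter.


Let's work it out.
Beat values:
  eighth = 0.5 beats
  whole = 4 beats
  quarter = 1 beat
  quarter = 1 beat
Sum = 0.5 + 4 + 1 + 1
= 6.5 beats


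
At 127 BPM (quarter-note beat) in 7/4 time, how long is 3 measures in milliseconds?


Working:
Quarter-note beat duration = 60000 / 127 ms
Beats per measure (7/4) = 7
One measure = 7 × 60000 / 127 = 420000 / 127 ms
3 measures = 3 × 420000 / 127 = 1260000 / 127
= 9921.3 ms


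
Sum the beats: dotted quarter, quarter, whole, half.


Step by step:
Beat values:
  dotted quarter = 1.5 beats
  quarter = 1 beat
  whole = 4 beats
  half = 2 beats
Sum = 1.5 + 1 + 4 + 2
= 8.5 beats


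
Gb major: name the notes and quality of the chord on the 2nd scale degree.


Working:
Gb major scale: Gb Ab Bb Cb Db Eb F
Diatonic triad on degree 2 stacks scale notes 2, 4, 6: Ab Cb Eb
Ab→Cb = 3 semitones; Ab→Eb = 7 semitones → minor triad
= Ab Cb Eb (minor)


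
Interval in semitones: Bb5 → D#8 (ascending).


Absolute semitone position = octave×12 + chromatic position
Bb5: 5×12 + 10 = 70
D#8: 8×12 + 3 = 99
Difference = 99 - 70 = 29
= 29 semitones


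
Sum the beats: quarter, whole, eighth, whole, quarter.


Beat values:
  quarter = 1 beat
  whole = 4 beats
  eighth = 0.5 beats
  whole = 4 beats
  quarter = 1 beat
Sum = 1 + 4 + 0.5 + 4 + 1
= 10.5 beats


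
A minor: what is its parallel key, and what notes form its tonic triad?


Solution.
Parallel keys share the same tonic but differ in mode
A minor → parallel is A major
Tonic triad of A major = A C# E
= A major; triad = A C# E


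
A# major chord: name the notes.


Major triad = root + major 3rd (4 semitones) + perfect 5th (7 semitones)
A triad on A# stacks thirds, so the chord tones use letter names A-C-E
Root: A#
Major 3rd above A#: C##
Perfect 5th above A#: E#
Chord = A# C## E#


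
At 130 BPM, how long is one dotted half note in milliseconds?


Reasoning:
One quarter-note beat = 60000 / BPM = 60000 / 130 ms
Dotted half note = 3 × quarter note
Duration = 3 × 60000 / 130 = 180000 / 130
= 1384.6 ms


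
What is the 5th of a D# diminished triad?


Diminished triad = root + minor 3rd (3 semitones) + diminished 5th (6 semitones)
A triad on D# stacks thirds, so the chord tones use letter names D-F-A
Root: D#
Minor 3rd above D#: F#
Diminished 5th above D#: A
The 5th = A


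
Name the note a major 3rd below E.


Working:
A 3rd spans 3 letter names, so from E we land on C
A major 3rd = 4 semitones below E
Spell C at that pitch: C
= C


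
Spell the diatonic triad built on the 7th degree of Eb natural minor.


Step by step:
Eb natural minor scale: Eb F Gb Ab Bb Cb Db
Diatonic triad on degree 7 stacks scale notes 7, 2, 4: Db F Ab
Db→F = 4 semitones; Db→Ab = 7 semitones → major triad
= Db F Ab (major)


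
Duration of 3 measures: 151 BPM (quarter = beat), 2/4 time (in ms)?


Working:
Quarter-note beat duration = 60000 / 151 ms
Beats per measure (2/4) = 2
One measure = 2 × 60000 / 151 = 120000 / 151 ms
3 measures = 3 × 120000 / 151 = 360000 / 151
= 2384.1 ms


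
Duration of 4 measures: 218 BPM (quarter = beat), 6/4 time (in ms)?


Working:
Quarter-note beat duration = 60000 / 218 ms
Beats per measure (6/4) = 6
One measure = 6 × 60000 / 218 = 360000 / 218 ms
4 measures = 4 × 360000 / 218 = 1440000 / 218
= 6605.5 ms


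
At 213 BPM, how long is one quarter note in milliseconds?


Working:
One quarter-note beat = 60000 / BPM = 60000 / 213 ms
Duration = 60000 / 213
= 281.7 ms


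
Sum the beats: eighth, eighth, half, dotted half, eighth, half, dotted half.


Step by step:
Beat values:
  eighth = 0.5 beats
  eighth = 0.5 beats
  half = 2 beats
  dotted half = 3 beats
  eighth = 0.5 beats
  half = 2 beats
  dotted half = 3 beats
Sum = 0.5 + 0.5 + 2 + 3 + 0.5 + 2 + 3
= 11.5 beats


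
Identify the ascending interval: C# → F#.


Letter names: C → F spans 4 letter names → a 4th
Semitones: C# → F# = 5 half-steps
A 4th of 5 semitones is a perfect 4th
= perfect 4th


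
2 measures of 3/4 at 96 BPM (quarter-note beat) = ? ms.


Quarter-note beat duration = 60000 / 96 ms
Beats per measure (3/4) = 3
One measure = 3 × 60000 / 96 = 180000 / 96 ms
2 measures = 2 × 180000 / 96 = 360000 / 96
= 3750.0 ms


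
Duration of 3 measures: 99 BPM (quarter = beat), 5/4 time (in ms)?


Reasoning:
Quarter-note beat duration = 60000 / 99 ms
Beats per measure (5/4) = 5
One measure = 5 × 60000 / 99 = 300000 / 99 ms
3 measures = 3 × 300000 / 99 = 900000 / 99
= 9090.9 ms


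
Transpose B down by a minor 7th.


Solution.
minor 7th: 7 letter names, 10 semitones
Letter: B - 6 → C
Pitch: B - 10 semitones, spelled as a C → C#
= C#


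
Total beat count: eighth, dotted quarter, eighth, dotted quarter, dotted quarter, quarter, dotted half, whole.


Let's work it out.
Beat values:
  eighth = 0.5 beats
  dotted quarter = 1.5 beats
  eighth = 0.5 beats
  dotted quarter = 1.5 beats
  dotted quarter = 1.5 beats
  quarter = 1 beat
  dotted half = 3 beats
  whole = 4 beats
Sum = 0.5 + 1.5 + 0.5 + 1.5 + 1.5 + 1 + 3 + 4
= 13.5 beats


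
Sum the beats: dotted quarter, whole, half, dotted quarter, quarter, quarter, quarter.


Working:
Beat values:
  dotted quarter = 1.5 beats
  whole = 4 beats
  half = 2 beats
  dotted quarter = 1.5 beats
  quarter = 1 beat
  quarter = 1 beat
  quarter = 1 beat
Sum = 1.5 + 4 + 2 + 1.5 + 1 + 1 + 1
= 12 beats


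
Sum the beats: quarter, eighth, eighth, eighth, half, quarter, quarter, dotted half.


Reasoning:
Beat values:
  quarter = 1 beat
  eighth = 0.5 beats
  eighth = 0.5 beats
  eighth = 0.5 beats
  half = 2 beats
  quarter = 1 beat
  quarter = 1 beat
  dotted half = 3 beats
Sum = 1 + 0.5 + 0.5 + 0.5 + 2 + 1 + 1 + 3
= 9.5 beats


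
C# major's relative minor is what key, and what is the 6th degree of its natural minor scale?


Working:
The relative minor shares the major's key signature and starts on its 6th degree
6th degree = a major 6th above the tonic; a major 6th above C# is A#
→ relative minor of C# major is A# minor
A# natural minor scale: A# B# C# D# E# F# G#
= A# minor; 6th degree = F#


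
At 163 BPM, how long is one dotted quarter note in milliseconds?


Reasoning:
One quarter-note beat = 60000 / BPM = 60000 / 163 ms
Dotted quarter note = 3/2 × quarter note
Duration = 3/2 × 60000 / 163 = 90000 / 163
= 552.1 ms


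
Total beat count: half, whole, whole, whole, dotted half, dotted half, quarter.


Beat values:
  half = 2 beats
  whole = 4 beats
  whole = 4 beats
  whole = 4 beats
  dotted half = 3 beats
  dotted half = 3 beats
  quarter = 1 beat
Sum = 2 + 4 + 4 + 4 + 3 + 3 + 1
= 21 beats


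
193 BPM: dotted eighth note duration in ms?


One quarter-note beat = 60000 / BPM = 60000 / 193 ms
Dotted eighth note = 3/4 × quarter note
Duration = 3/4 × 60000 / 193 = 45000 / 193
= 233.2 ms


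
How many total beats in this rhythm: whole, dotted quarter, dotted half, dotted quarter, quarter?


Step by step:
Beat values:
  whole = 4 beats
  dotted quarter = 1.5 beats
  dotted half = 3 beats
  dotted quarter = 1.5 beats
  quarter = 1 beat
Sum = 4 + 1.5 + 3 + 1.5 + 1
= 11 beats


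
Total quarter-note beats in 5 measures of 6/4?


Let's work it out.
Time signature 6/4: the bottom number 4 means the quarter note gets one count
The top number 6 means 6 quarter-note beats per measure
Total = 6 × 5 measures
= 30 quarter-note beats


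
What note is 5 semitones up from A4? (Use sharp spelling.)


Step by step:
A4: chromatic position 9 in octave 4 → absolute = 4×12 + 9 = 57
Transpose up 5: 57 + 5 = 62
62 = 5×12 + 2 → D in octave 5
Result = D5


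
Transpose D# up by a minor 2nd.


minor 2nd: 2 letter names, 1 semitones
Letter: D + 1 → E
Pitch: D# + 1 semitones, spelled as an E → E
= E


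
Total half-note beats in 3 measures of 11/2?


Time signature 11/2: the bottom number 2 means the half note gets one count
The top number 11 means 11 half-note beats per measure
Total = 11 × 3 measures
= 33 half-note beats


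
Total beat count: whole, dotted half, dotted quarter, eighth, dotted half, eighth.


Beat values:
  whole = 4 beats
  dotted half = 3 beats
  dotted quarter = 1.5 beats
  eighth = 0.5 beats
  dotted half = 3 beats
  eighth = 0.5 beats
Sum = 4 + 3 + 1.5 + 0.5 + 3 + 0.5
= 12.5 beats


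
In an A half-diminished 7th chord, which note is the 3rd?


Let's work it out.
Half-diminished 7th chord = root + minor 3rd + diminished 5th + minor 7th
Seventh chords stack in thirds, so the letter names are A-C-E-G
Root: A
Minor 3rd above A: C
Diminished 5th above A: Eb
Minor 7th above A: G
The 3rd = C


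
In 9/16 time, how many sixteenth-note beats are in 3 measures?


Time signature 9/16: the bottom number 16 means the sixteenth note gets one count
The top number 9 means 9 sixteenth-note beats per measure
Total = 9 × 3 measures
= 27 sixteenth-note beats


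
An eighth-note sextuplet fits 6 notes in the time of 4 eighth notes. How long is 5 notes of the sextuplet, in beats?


Working:
Sextuplet: 6 notes occupy the space of 4 eighth notes
Space = 4 × 1/2 = 2 beats
Each sextuplet note = 2 / 6 = 1/3 beats
5 notes = 5 × 1/3 = 5/3
= 5/3 beats


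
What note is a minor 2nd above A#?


A 2nd spans 2 letter names, so from A we land on B
A minor 2nd = 1 semitone above A#
Spell B at that pitch: B
= B


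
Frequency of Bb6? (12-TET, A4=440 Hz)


Step by step:
f = 440 × 2^(n/12) where n = semitones from A4
Bb6: 25 semitones from A4
f = 440 × 2^(25/12)
f = 1864.66 Hz


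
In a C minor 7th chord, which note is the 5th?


Reasoning:
Minor 7th chord = root + minor 3rd + perfect 5th + minor 7th
Seventh chords stack in thirds, so the letter names are C-E-G-B
Root: C
Minor 3rd above C: Eb
Perfect 5th above C: G
Minor 7th above C: Bb
The 5th = G


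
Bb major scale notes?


Step by step:
Major scale pattern: W-W-H-W-W-W-H (2-2-1-2-2-2-1 semitones)
Starting from Bb:
  Bb + 2 semitones → C
  C + 2 semitones → D
  D + 1 semitone → Eb
  Eb + 2 semitones → F
  F + 2 semitones → G
  G + 2 semitones → A
  A + 1 semitone → Bb
Scale = Bb C D Eb F G A


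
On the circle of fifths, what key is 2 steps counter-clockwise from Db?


Solution.
Each counter-clockwise step moves down a perfect 5th (= up a perfect 4th)
From Db: Db → F#/Gb → B
= B


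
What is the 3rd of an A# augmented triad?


Augmented triad = root + major 3rd (4 semitones) + augmented 5th (8 semitones)
A triad on A# stacks thirds, so the chord tones use letter names A-C-E
Root: A#
Major 3rd above A#: C##
Augmented 5th above A#: E##
The 3rd = C##


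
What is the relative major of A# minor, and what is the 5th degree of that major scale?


Reasoning:
The relative major shares the key signature and is a minor 3rd above the minor tonic
A minor 3rd above A# is C#
→ relative major of A# minor is C# major
C# major scale: C# D# E# F# G# A# B#
= C# major; 5th degree = G#


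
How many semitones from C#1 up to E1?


Solution.
Absolute semitone position = octave×12 + chromatic position
C#1: 1×12 + 1 = 13
E1: 1×12 + 4 = 16
Difference = 16 - 13 = 3
= 3 semitones


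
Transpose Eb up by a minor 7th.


Solution.
minor 7th: 7 letter names, 10 semitones
Letter: E + 6 → D
Pitch: Eb + 10 semitones, spelled as a D → Db
= Db


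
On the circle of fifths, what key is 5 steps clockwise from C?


Each clockwise step on the circle of fifths moves up a perfect 5th
From C: C → G → D → A → E → B
= B


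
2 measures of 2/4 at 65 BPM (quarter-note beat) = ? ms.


Step by step:
Quarter-note beat duration = 60000 / 65 ms
Beats per measure (2/4) = 2
One measure = 2 × 60000 / 65 = 120000 / 65 ms
2 measures = 2 × 120000 / 65 = 240000 / 65
= 3692.3 ms


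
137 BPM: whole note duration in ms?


Solution.
One quarter-note beat = 60000 / BPM = 60000 / 137 ms
Whole note = 4 × quarter note
Duration = 4 × 60000 / 137 = 240000 / 137
= 1751.8 ms


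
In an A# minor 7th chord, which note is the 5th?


Let's work it out.
Minor 7th chord = root + minor 3rd + perfect 5th + minor 7th
Seventh chords stack in thirds, so the letter names are A-C-E-G
Root: A#
Minor 3rd above A#: C#
Perfect 5th above A#: E#
Minor 7th above A#: G#
The 5th = E#


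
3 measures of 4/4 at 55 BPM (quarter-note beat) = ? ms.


Let's work it out.
Quarter-note beat duration = 60000 / 55 ms
Beats per measure (4/4) = 4
One measure = 4 × 60000 / 55 = 240000 / 55 ms
3 measures = 3 × 240000 / 55 = 720000 / 55
= 13090.9 ms


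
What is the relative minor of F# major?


Let's work it out.
The relative minor shares the major's key signature and starts on its 6th degree
6th degree = a major 6th above the tonic; a major 6th above F# is D#
→ relative minor of F# major is D# minor
= D# minor


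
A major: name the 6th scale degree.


Reasoning:
Major scale pattern: W-W-H-W-W-W-H (2-2-1-2-2-2-1 semitones)
Starting from A:
  A + 2 semitones → B
  B + 2 semitones → C#
  C# + 1 semitone → D
  D + 2 semitones → E
  E + 2 semitones → F#
  F# + 2 semitones → G#
  G# + 1 semitone → A
Scale: A B C# D E F# G#
Degree 6 = F#


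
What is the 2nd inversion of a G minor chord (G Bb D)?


Solution.
Root position: G Bb D
2nd inversion: move root and 3rd up an octave
Bass note: D
Notes (bottom to top) = D G Bb


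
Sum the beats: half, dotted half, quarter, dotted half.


Working:
Beat values:
  half = 2 beats
  dotted half = 3 beats
  quarter = 1 beat
  dotted half = 3 beats
Sum = 2 + 3 + 1 + 3
= 9 beats


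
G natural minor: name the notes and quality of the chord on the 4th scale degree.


Working:
G natural minor scale: G A Bb C D Eb F
Diatonic triad on degree 4 stacks scale notes 4, 6, 1: C Eb G
C→Eb = 3 semitones; C→G = 7 semitones → minor triad
= C Eb G (minor)


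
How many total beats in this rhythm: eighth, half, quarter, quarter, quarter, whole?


Beat values:
  eighth = 0.5 beats
  half = 2 beats
  quarter = 1 beat
  quarter = 1 beat
  quarter = 1 beat
  whole = 4 beats
Sum = 0.5 + 2 + 1 + 1 + 1 + 4
= 9.5 beats


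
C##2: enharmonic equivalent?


Enharmonic notes sound the same pitch but are spelled with different letter names
C## and D name the same pitch class
= D2


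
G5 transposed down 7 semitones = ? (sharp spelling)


Solution.
G5: chromatic position 7 in octave 5 → absolute = 5×12 + 7 = 67
Transpose down 7: 67 - 7 = 60
60 = 5×12 + 0 → C in octave 5
Result = C5


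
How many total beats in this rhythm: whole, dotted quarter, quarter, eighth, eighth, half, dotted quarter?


Step by step:
Beat values:
  whole = 4 beats
  dotted quarter = 1.5 beats
  quarter = 1 beat
  eighth = 0.5 beats
  eighth = 0.5 beats
  half = 2 beats
  dotted quarter = 1.5 beats
Sum = 4 + 1.5 + 1 + 0.5 + 0.5 + 2 + 1.5
= 11 beats


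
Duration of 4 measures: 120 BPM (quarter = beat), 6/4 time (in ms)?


Reasoning:
Quarter-note beat duration = 60000 / 120 ms
Beats per measure (6/4) = 6
One measure = 6 × 60000 / 120 = 360000 / 120 ms
4 measures = 4 × 360000 / 120 = 1440000 / 120
= 12000.0 ms


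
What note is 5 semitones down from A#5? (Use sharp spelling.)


Let's work it out.
A#5: chromatic position 10 in octave 5 → absolute = 5×12 + 10 = 70
Transpose down 5: 70 - 5 = 65
65 = 5×12 + 5 → F in octave 5
Result = F5


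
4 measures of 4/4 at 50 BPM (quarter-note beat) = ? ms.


Solution.
Quarter-note beat duration = 60000 / 50 ms
Beats per measure (4/4) = 4
One measure = 4 × 60000 / 50 = 240000 / 50 ms
4 measures = 4 × 240000 / 50 = 960000 / 50
= 19200.0 ms


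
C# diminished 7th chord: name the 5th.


Working:
Diminished 7th chord = root + minor 3rd + diminished 5th + diminished 7th
Seventh chords stack in thirds, so the letter names are C-E-G-B
Root: C#
Minor 3rd above C#: E
Diminished 5th above C#: G
Diminished 7th above C#: Bb
The 5th = G


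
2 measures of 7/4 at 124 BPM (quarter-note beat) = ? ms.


Reasoning:
Quarter-note beat duration = 60000 / 124 ms
Beats per measure (7/4) = 7
One measure = 7 × 60000 / 124 = 420000 / 124 ms
2 measures = 2 × 420000 / 124 = 840000 / 124
= 6774.2 ms


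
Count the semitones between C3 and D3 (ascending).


Step by step:
Absolute semitone position = octave×12 + chromatic position
C3: 3×12 + 0 = 36
D3: 3×12 + 2 = 38
Difference = 38 - 36 = 2
= 2 semitones


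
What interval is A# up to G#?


Letter names: A → G spans 7 letter names → a 7th
Semitones: A# → G# = 10 half-steps
A 7th of 10 semitones is a minor 7th
= minor 7th


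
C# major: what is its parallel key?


Parallel keys share the same tonic but differ in mode
C# major → parallel is C# minor
= C# minor


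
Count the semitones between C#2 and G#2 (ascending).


Absolute semitone position = octave×12 + chromatic position
C#2: 2×12 + 1 = 25
G#2: 2×12 + 8 = 32
Difference = 32 - 25 = 7
= 7 semitones


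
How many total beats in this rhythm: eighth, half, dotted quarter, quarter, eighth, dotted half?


Beat values:
  eighth = 0.5 beats
  half = 2 beats
  dotted quarter = 1.5 beats
  quarter = 1 beat
  eighth = 0.5 beats
  dotted half = 3 beats
Sum = 0.5 + 2 + 1.5 + 1 + 0.5 + 3
= 8.5 beats


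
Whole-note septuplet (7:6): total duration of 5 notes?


Reasoning:
Septuplet: 7 notes occupy the space of 6 whole notes
Space = 6 × 4 = 24 beats
Each septuplet note = 24 / 7 = 24/7 beats
5 notes = 5 × 24/7 = 120/7
= 120/7 beats


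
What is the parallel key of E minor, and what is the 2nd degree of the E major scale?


Working:
Parallel keys share the same tonic but differ in mode
E minor → parallel is E major
E major scale: E F# G# A B C# D#
= E major; 2nd degree = F#


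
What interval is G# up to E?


Letter names: G → E spans 6 letter names → a 6th
Semitones: G# → E = 8 half-steps
A 6th of 8 semitones is a minor 6th
= minor 6th


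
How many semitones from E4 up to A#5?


Absolute semitone position = octave×12 + chromatic position
E4: 4×12 + 4 = 52
A#5: 5×12 + 10 = 70
Difference = 70 - 52 = 18
= 18 semitones


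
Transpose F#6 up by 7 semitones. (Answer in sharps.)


Solution.
F#6: chromatic position 6 in octave 6 → absolute = 6×12 + 6 = 78
Transpose up 7: 78 + 7 = 85
85 = 7×12 + 1 → C# in octave 7
Result = C#7


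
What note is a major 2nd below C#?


Reasoning:
A 2nd spans 2 letter names, so from C we land on B
A major 2nd = 2 semitones below C#
Spell B at that pitch: B
= B


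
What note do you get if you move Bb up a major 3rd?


Let's work it out.
major 3rd: 3 letter names, 4 semitones
Letter: B + 2 → D
Pitch: Bb + 4 semitones, spelled as a D → D
= D


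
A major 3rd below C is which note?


Solution.
A 3rd spans 3 letter names, so from C we land on A
A major 3rd = 4 semitones below C
Spell A at that pitch: Ab
= Ab


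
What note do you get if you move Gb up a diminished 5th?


Let's work it out.
diminished 5th: 5 letter names, 6 semitones
Letter: G + 4 → D
Pitch: Gb + 6 semitones, spelled as a D → Dbb
= Dbb


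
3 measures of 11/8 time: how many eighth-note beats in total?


Time signature 11/8: the bottom number 8 means the eighth note gets one count
The top number 11 means 11 eighth-note beats per measure
Total = 11 × 3 measures
= 33 eighth-note beats


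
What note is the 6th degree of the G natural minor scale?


Step by step:
Natural minor scale pattern: W-H-W-W-H-W-W (2-1-2-2-1-2-2 semitones)
Starting from G:
  G + 2 semitones → A
  A + 1 semitone → Bb
  Bb + 2 semitones → C
  C + 2 semitones → D
  D + 1 semitone → Eb
  Eb + 2 semitones → F
  F + 2 semitones → G
Scale: G A Bb C D Eb F
Degree 6 = Eb


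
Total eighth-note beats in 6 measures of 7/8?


Reasoning:
Time signature 7/8: the bottom number 8 means the eighth note gets one count
The top number 7 means 7 eighth-note beats per measure
Total = 7 × 6 measures
= 42 eighth-note beats


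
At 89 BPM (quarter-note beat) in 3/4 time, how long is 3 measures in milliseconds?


Reasoning:
Quarter-note beat duration = 60000 / 89 ms
Beats per measure (3/4) = 3
One measure = 3 × 60000 / 89 = 180000 / 89 ms
3 measures = 3 × 180000 / 89 = 540000 / 89
= 6067.4 ms


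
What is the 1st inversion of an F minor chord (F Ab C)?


Step by step:
Root position: F Ab C
1st inversion: move root up an octave
Bass note: Ab
Notes (bottom to top) = Ab C F


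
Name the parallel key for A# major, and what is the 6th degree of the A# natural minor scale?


Parallel keys share the same tonic but differ in mode
A# major → parallel is A# minor
A# natural minor scale: A# B# C# D# E# F# G#
= A# minor; 6th degree = F#


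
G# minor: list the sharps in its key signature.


Working:
Sharp minor keys follow the circle of fifths: A(0), E(1), B(2), F#(3), C#(4), G#(5), D#(6), A#(7)
G# minor has 5 sharps
Order of sharps: F# C# G# D# A# E# B# → first 5: F#, C#, G#, D#, A#
= F#, C#, G#, D#, A#


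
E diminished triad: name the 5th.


Step by step:
Diminished triad = root + minor 3rd (3 semitones) + diminished 5th (6 semitones)
A triad on E stacks thirds, so the chord tones use letter names E-G-B
Root: E
Minor 3rd above E: G
Diminished 5th above E: Bb
The 5th = Bb


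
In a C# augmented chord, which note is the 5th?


Solution.
Augmented triad = root + major 3rd (4 semitones) + augmented 5th (8 semitones)
A triad on C# stacks thirds, so the chord tones use letter names C-E-G
Root: C#
Major 3rd above C#: E#
Augmented 5th above C#: G##
The 5th = G##


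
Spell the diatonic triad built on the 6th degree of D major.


Reasoning:
D major scale: D E F# G A B C#
Diatonic triad on degree 6 stacks scale notes 6, 1, 3: B D F#
B→D = 3 semitones; B→F# = 7 semitones → minor triad
= B D F# (minor)


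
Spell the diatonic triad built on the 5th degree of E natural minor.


E natural minor scale: E F# G A B C D
Diatonic triad on degree 5 stacks scale notes 5, 7, 2: B D F#
B→D = 3 semitones; B→F# = 7 semitones → minor triad
= B D F# (minor)


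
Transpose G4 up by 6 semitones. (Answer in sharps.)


Working:
G4: chromatic position 7 in octave 4 → absolute = 4×12 + 7 = 55
Transpose up 6: 55 + 6 = 61
61 = 5×12 + 1 → C# in octave 5
Result = C#5


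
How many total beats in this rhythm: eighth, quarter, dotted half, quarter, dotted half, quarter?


Beat values:
  eighth = 0.5 beats
  quarter = 1 beat
  dotted half = 3 beats
  quarter = 1 beat
  dotted half = 3 beats
  quarter = 1 beat
Sum = 0.5 + 1 + 3 + 1 + 3 + 1
= 9.5 beats


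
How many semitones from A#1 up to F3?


Let's work it out.
Absolute semitone position = octave×12 + chromatic position
A#1: 1×12 + 10 = 22
F3: 3×12 + 5 = 41
Difference = 41 - 22 = 19
= 19 semitones
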